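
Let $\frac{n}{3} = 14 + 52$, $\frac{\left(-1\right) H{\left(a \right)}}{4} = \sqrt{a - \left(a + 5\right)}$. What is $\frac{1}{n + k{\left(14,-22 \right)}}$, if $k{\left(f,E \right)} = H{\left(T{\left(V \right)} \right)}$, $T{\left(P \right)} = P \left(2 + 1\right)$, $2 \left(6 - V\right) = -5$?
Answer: $\frac{99}{19642} + \frac{i \sqrt{5}}{9821} \approx 0.0050402 + 0.00022768 i$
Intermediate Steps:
$V = \frac{17}{2}$ ($V = 6 - - \frac{5}{2} = 6 + \frac{5}{2} = \frac{17}{2} \approx 8.5$)
$T{\left(P \right)} = 3 P$ ($T{\left(P \right)} = P 3 = 3 P$)
$H{\left(a \right)} = - 4 i \sqrt{5}$ ($H{\left(a \right)} = - 4 \sqrt{a - \left(a + 5\right)} = - 4 \sqrt{a - \left(5 + a\right)} = - 4 \sqrt{-5} = - 4 i \sqrt{5}$)
$n = 198$ ($n = 3 \left(14 + 52\right) = 3 \cdot 66 = 198$)
$k{\left(f,E \right)} = - 4 i \sqrt{5}$
$\frac{1}{n + k{\left(14,-22 \right)}} = \frac{1}{198 - 4 i \sqrt{5}}$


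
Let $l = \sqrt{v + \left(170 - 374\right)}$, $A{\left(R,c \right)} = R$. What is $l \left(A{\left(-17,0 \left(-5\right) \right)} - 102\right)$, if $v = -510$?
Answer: $- 119 i \sqrt{714} \approx - 3179.8 i$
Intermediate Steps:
$l = i \sqrt{714}$ ($l = \sqrt{-510 + \left(170 - 374\right)} = \sqrt{-510 - 204} = \sqrt{-714} = i \sqrt{714} \approx 26.721 i$)
$l \left(A{\left(-17,0 \left(-5\right) \right)} - 102\right) = i \sqrt{714} \left(-17 - 102\right) = i \sqrt{714} \left(-119\right) = - 119 i \sqrt{714}$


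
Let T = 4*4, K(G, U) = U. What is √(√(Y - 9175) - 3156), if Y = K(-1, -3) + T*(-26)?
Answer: √(-3156 + 3*I*√1066) ≈ 0.8717 + 56.185*I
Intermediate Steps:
T = 16
Y = -419 (Y = -3 + 16*(-26) = -3 - 416 = -419)
√(√(Y - 9175) - 3156) = √(√(-419 - 9175) - 3156) = √(√(-9594) - 3156) = √(3*I*√1066 - 3156) = √(-3156 + 3*I*√1066)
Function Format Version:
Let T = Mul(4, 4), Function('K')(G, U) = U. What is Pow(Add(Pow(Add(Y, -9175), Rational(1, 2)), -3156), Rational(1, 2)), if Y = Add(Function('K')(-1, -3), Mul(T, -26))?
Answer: Pow(Add(-3156, Mul(3, I, Pow(1066, Rational(1, 2)))), Rational(1, 2)) ≈ Add(0.8717, Mul(56.185, I))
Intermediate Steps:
T = 16
Y = -419 (Y = Add(-3, Mul(16, -26)) = Add(-3, -416) = -419)
Pow(Add(Pow(Add(Y, -9175), Rational(1, 2)), -3156), Rational(1, 2)) = Pow(Add(Pow(Add(-419, -9175), Rational(1, 2)), -3156), Rational(1, 2)) = Pow(Add(Pow(-9594, Rational(1, 2)), -3156), Rational(1, 2)) = Pow(Add(Mul(3, I, Pow(1066, Rational(1, 2))), -3156), Rational(1, 2)) = Pow(Add(-3156, Mul(3, I, Pow(1066, Rational(1, 2)))), Rational(1, 2))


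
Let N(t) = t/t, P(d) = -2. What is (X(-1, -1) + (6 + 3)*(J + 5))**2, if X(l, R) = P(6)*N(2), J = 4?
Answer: 6241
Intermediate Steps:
N(t) = 1
X(l, R) = -2 (X(l, R) = -2*1 = -2)
(X(-1, -1) + (6 + 3)*(J + 5))**2 = (-2 + (6 + 3)*(4 + 5))**2 = (-2 + 9*9)**2 = (-2 + 81)**2 = 79**2 = 6241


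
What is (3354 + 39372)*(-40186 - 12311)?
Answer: -2242986822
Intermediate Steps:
(3354 + 39372)*(-40186 - 12311) = 42726*(-52497) = -2242986822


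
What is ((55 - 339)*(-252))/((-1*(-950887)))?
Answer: 10224/135841 ≈ 0.075264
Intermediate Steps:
((55 - 339)*(-252))/((-1*(-950887))) = -284*(-252)/950887 = 71568*(1/950887) = 10224/135841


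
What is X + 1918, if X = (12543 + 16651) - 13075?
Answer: 18037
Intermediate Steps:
X = 16119 (X = 29194 - 13075 = 16119)
X + 1918 = 16119 + 1918 = 18037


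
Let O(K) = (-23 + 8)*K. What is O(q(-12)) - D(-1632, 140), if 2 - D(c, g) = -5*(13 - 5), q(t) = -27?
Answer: 363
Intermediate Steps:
D(c, g) = 42 (D(c, g) = 2 - (-5)*(13 - 5) = 2 - (-5)*8 = 2 - 1*(-40) = 2 + 40 = 42)
O(K) = -15*K
O(q(-12)) - D(-1632, 140) = -15*(-27) - 1*42 = 405 - 42 = 363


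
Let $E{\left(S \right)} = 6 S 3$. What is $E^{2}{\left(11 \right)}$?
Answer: $39204$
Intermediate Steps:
$E{\left(S \right)} = 18 S$
$E^{2}{\left(11 \right)} = \left(18 \cdot 11\right)^{2} = 198^{2} = 39204$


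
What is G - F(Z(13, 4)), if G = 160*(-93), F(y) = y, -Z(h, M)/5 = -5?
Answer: -14905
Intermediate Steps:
Z(h, M) = 25 (Z(h, M) = -5*(-5) = 25)
G = -14880
G - F(Z(13, 4)) = -14880 - 1*25 = -14880 - 25 = -14905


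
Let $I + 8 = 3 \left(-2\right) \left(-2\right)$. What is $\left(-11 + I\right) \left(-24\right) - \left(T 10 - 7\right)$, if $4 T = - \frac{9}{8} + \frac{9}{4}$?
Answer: $\frac{2755}{16} \approx 172.19$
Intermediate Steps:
$I = 4$ ($I = -8 + 3 \left(-2\right) \left(-2\right) = -8 - -12 = -8 + 12 = 4$)
$T = \frac{9}{32}$ ($T = \frac{- \frac{9}{8} + \frac{9}{4}}{4} = \frac{1}{4} \cdot \frac{9}{8} = \frac{9}{32} \approx 0.28125$)
$\left(-11 + I\right) \left(-24\right) - \left(T 10 - 7\right) = \left(-11 + 4\right) \left(-24\right) - \left(\frac{9}{32} \cdot 10 - 7\right) = \left(-7\right) \left(-24\right) - \left(\frac{45}{16} - 7\right) = 168 - - \frac{67}{16} = 168 + \frac{67}{16} = \frac{2755}{16}$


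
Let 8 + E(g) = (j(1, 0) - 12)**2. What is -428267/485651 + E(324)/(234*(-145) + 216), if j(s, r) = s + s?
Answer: -7241636765/8186618907 ≈ -0.88457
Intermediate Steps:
j(s, r) = 2*s
E(g) = 92 (E(g) = -8 + (2*1 - 12)**2 = -8 + (2 - 12)**2 = -8 + (-10)**2 = -8 + 100 = 92)
-428267/485651 + E(324)/(234*(-145) + 216) = -428267/485651 + 92/(234*(-145) + 216) = -428267*1/485651 + 92/(-33930 + 216) = -428267/485651 + 92/(-33714) = -428267/485651 + 92*(-1/33714) = -428267/485651 - 46/16857 = -7241636765/8186618907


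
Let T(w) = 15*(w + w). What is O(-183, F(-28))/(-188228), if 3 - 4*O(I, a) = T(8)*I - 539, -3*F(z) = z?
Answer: -22231/376456 ≈ -0.059053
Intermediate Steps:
T(w) = 30*w (T(w) = 15*(2*w) = 30*w)
F(z) = -z/3
O(I, a) = 271/2 - 60*I (O(I, a) = ¾ - ((30*8)*I - 539)/4 = ¾ - (240*I - 539)/4 = ¾ - (-539 + 240*I)/4 = ¾ + (539/4 - 60*I) = 271/2 - 60*I)
O(-183, F(-28))/(-188228) = (271/2 - 60*(-183))/(-188228) = (271/2 + 10980)*(-1/188228) = (22231/2)*(-1/188228) = -22231/376456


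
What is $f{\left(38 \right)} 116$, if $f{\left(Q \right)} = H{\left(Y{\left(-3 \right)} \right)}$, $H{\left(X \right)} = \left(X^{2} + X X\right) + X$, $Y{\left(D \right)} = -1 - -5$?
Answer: $4176$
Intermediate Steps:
$Y{\left(D \right)} = 4$ ($Y{\left(D \right)} = -1 + 5 = 4$)
$H{\left(X \right)} = X + 2 X^{2}$ ($H{\left(X \right)} = \left(X^{2} + X^{2}\right) + X = 2 X^{2} + X = X + 2 X^{2}$)
$f{\left(Q \right)} = 36$ ($f{\left(Q \right)} = 4 \left(1 + 2 \cdot 4\right) = 4 \left(1 + 8\right) = 4 \cdot 9 = 36$)
$f{\left(38 \right)} 116 = 36 \cdot 116 = 4176$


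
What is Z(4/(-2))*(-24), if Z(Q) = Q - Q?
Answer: 0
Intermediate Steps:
Z(Q) = 0
Z(4/(-2))*(-24) = 0*(-24) = 0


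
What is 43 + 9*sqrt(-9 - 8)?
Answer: 43 + 9*I*sqrt(17) ≈ 43.0 + 37.108*I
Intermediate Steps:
43 + 9*sqrt(-9 - 8) = 43 + 9*sqrt(-17) = 43 + 9*(I*sqrt(17)) = 43 + 9*I*sqrt(17)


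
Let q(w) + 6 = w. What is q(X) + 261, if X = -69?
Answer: 186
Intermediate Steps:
q(w) = -6 + w
q(X) + 261 = (-6 - 69) + 261 = -75 + 261 = 186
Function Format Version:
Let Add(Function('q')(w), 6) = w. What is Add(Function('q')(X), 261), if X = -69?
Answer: 186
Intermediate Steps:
Function('q')(w) = Add(-6, w)
Add(Function('q')(X), 261) = Add(Add(-6, -69), 261) = Add(-75, 261) = 186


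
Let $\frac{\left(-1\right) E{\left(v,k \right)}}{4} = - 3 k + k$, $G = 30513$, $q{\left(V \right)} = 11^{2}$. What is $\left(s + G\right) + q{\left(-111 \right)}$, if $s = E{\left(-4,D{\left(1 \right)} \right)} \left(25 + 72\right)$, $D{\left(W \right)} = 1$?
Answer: $31410$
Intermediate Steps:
$q{\left(V \right)} = 121$
$E{\left(v,k \right)} = 8 k$ ($E{\left(v,k \right)} = - 4 \left(- 3 k + k\right) = - 4 \left(- 2 k\right) = 8 k$)
$s = 776$ ($s = 8 \cdot 1 \left(25 + 72\right) = 8 \cdot 97 = 776$)
$\left(s + G\right) + q{\left(-111 \right)} = \left(776 + 30513\right) + 121 = 31289 + 121 = 31410$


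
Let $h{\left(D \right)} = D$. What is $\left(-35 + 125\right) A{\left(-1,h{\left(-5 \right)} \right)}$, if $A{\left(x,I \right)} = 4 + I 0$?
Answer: $360$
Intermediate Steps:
$A{\left(x,I \right)} = 4$ ($A{\left(x,I \right)} = 4 + 0 = 4$)
$\left(-35 + 125\right) A{\left(-1,h{\left(-5 \right)} \right)} = \left(-35 + 125\right) 4 = 90 \cdot 4 = 360$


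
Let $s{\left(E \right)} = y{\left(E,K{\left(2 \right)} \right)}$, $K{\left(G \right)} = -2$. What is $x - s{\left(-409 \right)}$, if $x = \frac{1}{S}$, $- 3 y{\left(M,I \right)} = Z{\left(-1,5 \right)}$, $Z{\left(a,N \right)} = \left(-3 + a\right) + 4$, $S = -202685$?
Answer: $- \frac{1}{202685} \approx -4.9338 \cdot 10^{-6}$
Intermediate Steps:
$Z{\left(a,N \right)} = 1 + a$
$y{\left(M,I \right)} = 0$ ($y{\left(M,I \right)} = - \frac{1 - 1}{3} = \left(- \frac{1}{3}\right) 0 = 0$)
$s{\left(E \right)} = 0$
$x = - \frac{1}{202685}$ ($x = \frac{1}{-202685} = - \frac{1}{202685} \approx -4.9338 \cdot 10^{-6}$)
$x - s{\left(-409 \right)} = - \frac{1}{202685} - 0 = - \frac{1}{202685} + 0 = - \frac{1}{202685}$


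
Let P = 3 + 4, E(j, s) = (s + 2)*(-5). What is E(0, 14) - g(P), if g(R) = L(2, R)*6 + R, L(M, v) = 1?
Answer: -93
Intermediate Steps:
E(j, s) = -10 - 5*s (E(j, s) = (2 + s)*(-5) = -10 - 5*s)
P = 7
g(R) = 6 + R (g(R) = 1*6 + R = 6 + R)
E(0, 14) - g(P) = (-10 - 5*14) - (6 + 7) = (-10 - 70) - 1*13 = -80 - 13 = -93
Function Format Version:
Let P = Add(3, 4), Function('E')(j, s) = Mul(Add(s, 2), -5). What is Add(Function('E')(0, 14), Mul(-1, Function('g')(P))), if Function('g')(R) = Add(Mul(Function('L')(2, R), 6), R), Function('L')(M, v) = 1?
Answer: -93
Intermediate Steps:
Function('E')(j, s) = Add(-10, Mul(-5, s)) (Function('E')(j, s) = Mul(Add(2, s), -5) = Add(-10, Mul(-5, s)))
P = 7
Function('g')(R) = Add(6, R) (Function('g')(R) = Add(Mul(1, 6), R) = Add(6, R))
Add(Function('E')(0, 14), Mul(-1, Function('g')(P))) = Add(Add(-10, Mul(-5, 14)), Mul(-1, Add(6, 7))) = Add(Add(-10, -70), Mul(-1, 13)) = Add(-80, -13) = -93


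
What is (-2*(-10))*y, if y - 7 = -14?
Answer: -140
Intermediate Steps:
y = -7 (y = 7 - 14 = -7)
(-2*(-10))*y = -2*(-10)*(-7) = 20*(-7) = -140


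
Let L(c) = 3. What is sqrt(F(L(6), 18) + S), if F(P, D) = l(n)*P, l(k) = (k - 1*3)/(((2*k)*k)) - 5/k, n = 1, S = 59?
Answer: sqrt(41) ≈ 6.4031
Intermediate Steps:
l(k) = -5/k + (-3 + k)/(2*k**2) (l(k) = (k - 3)/((2*k**2)) - 5/k = (-3 + k)*(1/(2*k**2)) - 5/k = (-3 + k)/(2*k**2) - 5/k = -5/k + (-3 + k)/(2*k**2))
F(P, D) = -6*P (F(P, D) = ((3/2)*(-1 - 3*1)/1**2)*P = ((3/2)*1*(-1 - 3))*P = ((3/2)*1*(-4))*P = -6*P)
sqrt(F(L(6), 18) + S) = sqrt(-6*3 + 59) = sqrt(-18 + 59) = sqrt(41)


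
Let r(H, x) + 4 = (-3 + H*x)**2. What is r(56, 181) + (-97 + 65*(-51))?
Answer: 102674273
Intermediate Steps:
r(H, x) = -4 + (-3 + H*x)**2
r(56, 181) + (-97 + 65*(-51)) = (-4 + (-3 + 56*181)**2) + (-97 + 65*(-51)) = (-4 + (-3 + 10136)**2) + (-97 - 3315) = (-4 + 10133**2) - 3412 = (-4 + 102677689) - 3412 = 102677685 - 3412 = 102674273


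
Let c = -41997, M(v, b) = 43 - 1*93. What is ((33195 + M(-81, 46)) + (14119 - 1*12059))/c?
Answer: -11735/13999 ≈ -0.83827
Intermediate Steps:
M(v, b) = -50 (M(v, b) = 43 - 93 = -50)
((33195 + M(-81, 46)) + (14119 - 1*12059))/c = ((33195 - 50) + (14119 - 1*12059))/(-41997) = (33145 + (14119 - 12059))*(-1/41997) = (33145 + 2060)*(-1/41997) = 35205*(-1/41997) = -11735/13999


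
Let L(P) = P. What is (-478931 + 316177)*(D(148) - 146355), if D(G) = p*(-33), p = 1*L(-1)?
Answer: 23814490788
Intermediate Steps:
p = -1 (p = 1*(-1) = -1)
D(G) = 33 (D(G) = -1*(-33) = 33)
(-478931 + 316177)*(D(148) - 146355) = (-478931 + 316177)*(33 - 146355) = -162754*(-146322) = 23814490788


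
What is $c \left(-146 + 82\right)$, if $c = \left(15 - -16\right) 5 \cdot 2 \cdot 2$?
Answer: $-39680$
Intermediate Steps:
$c = 620$ ($c = \left(15 + 16\right) 10 \cdot 2 = 31 \cdot 20 = 620$)
$c \left(-146 + 82\right) = 620 \left(-146 + 82\right) = 620 \left(-64\right) = -39680$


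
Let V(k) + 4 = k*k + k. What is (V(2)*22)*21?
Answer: 924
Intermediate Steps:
V(k) = -4 + k + k² (V(k) = -4 + (k*k + k) = -4 + (k² + k) = -4 + (k + k²) = -4 + k + k²)
(V(2)*22)*21 = ((-4 + 2 + 2²)*22)*21 = ((-4 + 2 + 4)*22)*21 = (2*22)*21 = 44*21 = 924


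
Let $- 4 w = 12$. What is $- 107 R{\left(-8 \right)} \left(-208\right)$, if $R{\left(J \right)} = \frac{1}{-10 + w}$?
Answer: $-1712$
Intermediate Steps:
$w = -3$ ($w = \left(- \frac{1}{4}\right) 12 = -3$)
$R{\left(J \right)} = - \frac{1}{13}$ ($R{\left(J \right)} = \frac{1}{-10 - 3} = \frac{1}{-13} = - \frac{1}{13}$)
$- 107 R{\left(-8 \right)} \left(-208\right) = \left(-107\right) \left(- \frac{1}{13}\right) \left(-208\right) = \frac{107}{13} \left(-208\right) = -1712$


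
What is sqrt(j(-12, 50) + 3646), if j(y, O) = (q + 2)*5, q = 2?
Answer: sqrt(3666) ≈ 60.547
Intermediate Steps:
j(y, O) = 20 (j(y, O) = (2 + 2)*5 = 4*5 = 20)
sqrt(j(-12, 50) + 3646) = sqrt(20 + 3646) = sqrt(3666)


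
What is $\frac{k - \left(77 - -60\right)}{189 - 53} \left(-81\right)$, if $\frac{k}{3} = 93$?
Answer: $- \frac{5751}{68} \approx -84.573$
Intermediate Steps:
$k = 279$ ($k = 3 \cdot 93 = 279$)
$\frac{k - \left(77 - -60\right)}{189 - 53} \left(-81\right) = \frac{279 - \left(77 - -60\right)}{189 - 53} \left(-81\right) = \frac{279 - 137}{136} \left(-81\right) = \left(279 - 137\right) \frac{1}{136} \left(-81\right) = 142 \cdot \frac{1}{136} \left(-81\right) = \frac{71}{68} \left(-81\right) = - \frac{5751}{68}$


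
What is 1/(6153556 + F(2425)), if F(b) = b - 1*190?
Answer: 1/6155791 ≈ 1.6245e-7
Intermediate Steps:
F(b) = -190 + b (F(b) = b - 190 = -190 + b)
1/(6153556 + F(2425)) = 1/(6153556 + (-190 + 2425)) = 1/(6153556 + 2235) = 1/6155791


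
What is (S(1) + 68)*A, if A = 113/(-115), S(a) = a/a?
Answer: -339/5 ≈ -67.800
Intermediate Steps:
S(a) = 1
A = -113/115 (A = 113*(-1/115) = -113/115 ≈ -0.98261)
(S(1) + 68)*A = (1 + 68)*(-113/115) = 69*(-113/115) = -339/5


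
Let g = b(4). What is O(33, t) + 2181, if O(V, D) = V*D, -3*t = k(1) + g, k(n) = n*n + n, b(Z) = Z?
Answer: 2115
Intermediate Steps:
k(n) = n + n² (k(n) = n² + n = n + n²)
g = 4
t = -2 (t = -(1*(1 + 1) + 4)/3 = -(1*2 + 4)/3 = -(2 + 4)/3 = -⅓*6 = -2)
O(V, D) = D*V
O(33, t) + 2181 = -2*33 + 2181 = -66 + 2181 = 2115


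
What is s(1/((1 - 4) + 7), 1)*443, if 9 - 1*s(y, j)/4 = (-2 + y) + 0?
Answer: 19049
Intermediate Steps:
s(y, j) = 44 - 4*y (s(y, j) = 36 - 4*((-2 + y) + 0) = 36 - 4*(-2 + y) = 36 + (8 - 4*y) = 44 - 4*y)
s(1/((1 - 4) + 7), 1)*443 = (44 - 4/((1 - 4) + 7))*443 = (44 - 4/(-3 + 7))*443 = (44 - 4/4)*443 = (44 - 4*¼)*443 = (44 - 1)*443 = 43*443 = 19049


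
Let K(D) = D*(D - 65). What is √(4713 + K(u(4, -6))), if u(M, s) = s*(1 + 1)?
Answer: √5637 ≈ 75.080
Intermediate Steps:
u(M, s) = 2*s (u(M, s) = s*2 = 2*s)
K(D) = D*(-65 + D)
√(4713 + K(u(4, -6))) = √(4713 + (2*(-6))*(-65 + 2*(-6))) = √(4713 - 12*(-65 - 12)) = √(4713 - 12*(-77)) = √(4713 + 924) = √5637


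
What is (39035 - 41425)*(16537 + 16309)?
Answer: -78501940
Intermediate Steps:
(39035 - 41425)*(16537 + 16309) = -2390*32846 = -78501940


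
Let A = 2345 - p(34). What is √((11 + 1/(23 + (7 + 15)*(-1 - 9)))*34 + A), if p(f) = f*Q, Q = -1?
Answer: √106834479/197 ≈ 52.467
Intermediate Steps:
p(f) = -f (p(f) = f*(-1) = -f)
A = 2379 (A = 2345 - (-1)*34 = 2345 - 1*(-34) = 2345 + 34 = 2379)
√((11 + 1/(23 + (7 + 15)*(-1 - 9)))*34 + A) = √((11 + 1/(23 + (7 + 15)*(-1 - 9)))*34 + 2379) = √((11 + 1/(23 + 22*(-10)))*34 + 2379) = √((11 + 1/(23 - 220))*34 + 2379) = √((11 + 1/(-197))*34 + 2379) = √((11 - 1/197)*34 + 2379) = √((2166/197)*34 + 2379) = √(73644/197 + 2379) = √(542307/197) = √106834479/197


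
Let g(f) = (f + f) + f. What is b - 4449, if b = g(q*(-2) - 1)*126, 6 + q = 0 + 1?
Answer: -1047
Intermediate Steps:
q = -5 (q = -6 + (0 + 1) = -6 + 1 = -5)
g(f) = 3*f (g(f) = 2*f + f = 3*f)
b = 3402 (b = (3*(-5*(-2) - 1))*126 = (3*(10 - 1))*126 = (3*9)*126 = 27*126 = 3402)
b - 4449 = 3402 - 4449 = -1047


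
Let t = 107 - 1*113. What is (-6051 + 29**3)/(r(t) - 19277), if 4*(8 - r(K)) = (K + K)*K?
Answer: -18338/19287 ≈ -0.95080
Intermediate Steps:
t = -6 (t = 107 - 113 = -6)
r(K) = 8 - K**2/2 (r(K) = 8 - (K + K)*K/4 = 8 - 2*K*K/4 = 8 - K**2/2)
(-6051 + 29**3)/(r(t) - 19277) = (-6051 + 29**3)/((8 - 1/2*(-6)**2) - 19277) = (-6051 + 24389)/((8 - 1/2*36) - 19277) = 18338/((8 - 18) - 19277) = 18338/(-10 - 19277) = 18338/(-19287) = 18338*(-1/19287) = -18338/19287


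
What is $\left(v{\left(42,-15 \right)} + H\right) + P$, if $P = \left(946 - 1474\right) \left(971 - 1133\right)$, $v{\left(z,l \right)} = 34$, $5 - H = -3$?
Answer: $85578$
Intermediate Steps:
$H = 8$ ($H = 5 - -3 = 5 + 3 = 8$)
$P = 85536$ ($P = \left(-528\right) \left(-162\right) = 85536$)
$\left(v{\left(42,-15 \right)} + H\right) + P = \left(34 + 8\right) + 85536 = 42 + 85536 = 85578$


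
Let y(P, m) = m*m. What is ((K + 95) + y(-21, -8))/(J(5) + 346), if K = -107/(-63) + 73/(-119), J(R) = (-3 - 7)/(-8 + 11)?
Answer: 24493/52428 ≈ 0.46717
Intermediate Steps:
J(R) = -10/3
y(P, m) = m²
K = 166/153 (K = -107*(-1/63) + 73*(-1/119) = 107/63 - 73/119 = 166/153 ≈ 1.0850)
((K + 95) + y(-21, -8))/(J(5) + 346) = ((166/153 + 95) + (-8)²)/(-10/3 + 346) = (14701/153 + 64)/(1028/3) = (24493/153)*(3/1028) = 24493/52428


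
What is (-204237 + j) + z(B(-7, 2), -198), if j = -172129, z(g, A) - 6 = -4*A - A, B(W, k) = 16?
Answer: -375370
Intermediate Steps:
z(g, A) = 6 - 5*A (z(g, A) = 6 + (-4*A - A) = 6 - 5*A)
(-204237 + j) + z(B(-7, 2), -198) = (-204237 - 172129) + (6 - 5*(-198)) = -376366 + (6 + 990) = -376366 + 996 = -375370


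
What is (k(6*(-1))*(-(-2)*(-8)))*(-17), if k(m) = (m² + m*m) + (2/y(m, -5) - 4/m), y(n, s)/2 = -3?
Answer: 59024/3 ≈ 19675.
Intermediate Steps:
y(n, s) = -6 (y(n, s) = 2*(-3) = -6)
k(m) = -⅓ - 4/m + 2*m² (k(m) = (m² + m*m) + (2/(-6) - 4/m) = (m² + m²) + (2*(-⅙) - 4/m) = 2*m² + (-⅓ - 4/m) = -⅓ - 4/m + 2*m²)
(k(6*(-1))*(-(-2)*(-8)))*(-17) = (((-12 - 6*(-1) + 6*(6*(-1))³)/(3*((6*(-1)))))*(-(-2)*(-8)))*(-17) = (((⅓)*(-12 - 1*(-6) + 6*(-6)³)/(-6))*(-1*16))*(-17) = (((⅓)*(-⅙)*(-12 + 6 + 6*(-216)))*(-16))*(-17) = (((⅓)*(-⅙)*(-12 + 6 - 1296))*(-16))*(-17) = (((⅓)*(-⅙)*(-1302))*(-16))*(-17) = ((217/3)*(-16))*(-17) = -3472/3*(-17) = 59024/3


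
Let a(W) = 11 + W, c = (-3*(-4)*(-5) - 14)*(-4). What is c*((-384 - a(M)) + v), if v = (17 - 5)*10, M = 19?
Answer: -87024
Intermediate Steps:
c = 296 (c = (12*(-5) - 14)*(-4) = (-60 - 14)*(-4) = -74*(-4) = 296)
v = 120 (v = 12*10 = 120)
c*((-384 - a(M)) + v) = 296*((-384 - (11 + 19)) + 120) = 296*((-384 - 1*30) + 120) = 296*((-384 - 30) + 120) = 296*(-414 + 120) = 296*(-294) = -87024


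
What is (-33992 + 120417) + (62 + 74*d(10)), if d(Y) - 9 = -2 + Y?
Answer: 87745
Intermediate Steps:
d(Y) = 7 + Y (d(Y) = 9 + (-2 + Y) = 7 + Y)
(-33992 + 120417) + (62 + 74*d(10)) = (-33992 + 120417) + (62 + 74*(7 + 10)) = 86425 + (62 + 74*17) = 86425 + (62 + 1258) = 86425 + 1320 = 87745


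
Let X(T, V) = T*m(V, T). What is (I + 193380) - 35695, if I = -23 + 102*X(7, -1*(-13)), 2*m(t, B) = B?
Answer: 160161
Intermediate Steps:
m(t, B) = B/2
X(T, V) = T²/2 (X(T, V) = T*(T/2) = T²/2)
I = 2476 (I = -23 + 102*((½)*7²) = -23 + 102*((½)*49) = -23 + 102*(49/2) = -23 + 2499 = 2476)
(I + 193380) - 35695 = (2476 + 193380) - 35695 = 195856 - 35695 = 160161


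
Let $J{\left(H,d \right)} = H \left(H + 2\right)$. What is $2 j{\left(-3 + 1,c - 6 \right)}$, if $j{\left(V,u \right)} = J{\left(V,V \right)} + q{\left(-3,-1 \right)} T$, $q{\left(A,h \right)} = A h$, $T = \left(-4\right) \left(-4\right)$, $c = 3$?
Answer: $96$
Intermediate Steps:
$T = 16$
$J{\left(H,d \right)} = H \left(2 + H\right)$
$j{\left(V,u \right)} = 48 + V \left(2 + V\right)$ ($j{\left(V,u \right)} = V \left(2 + V\right) + \left(-3\right) \left(-1\right) 16 = V \left(2 + V\right) + 3 \cdot 16 = V \left(2 + V\right) + 48 = 48 + V \left(2 + V\right)$)
$2 j{\left(-3 + 1,c - 6 \right)} = 2 \left(48 + \left(-3 + 1\right) \left(2 + \left(-3 + 1\right)\right)\right) = 2 \left(48 - 2 \left(2 - 2\right)\right) = 2 \left(48 - 0\right) = 2 \left(48 + 0\right) = 2 \cdot 48 = 96$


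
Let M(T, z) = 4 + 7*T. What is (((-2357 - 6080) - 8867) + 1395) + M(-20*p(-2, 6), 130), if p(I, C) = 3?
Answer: -16325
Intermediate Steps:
(((-2357 - 6080) - 8867) + 1395) + M(-20*p(-2, 6), 130) = (((-2357 - 6080) - 8867) + 1395) + (4 + 7*(-20*3)) = ((-8437 - 8867) + 1395) + (4 + 7*(-60)) = (-17304 + 1395) + (4 - 420) = -15909 - 416 = -16325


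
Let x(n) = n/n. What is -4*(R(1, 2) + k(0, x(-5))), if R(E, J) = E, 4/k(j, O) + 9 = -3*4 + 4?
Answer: -52/17 ≈ -3.0588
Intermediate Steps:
x(n) = 1
k(j, O) = -4/17 (k(j, O) = 4/(-9 + (-3*4 + 4)) = 4/(-9 + (-12 + 4)) = 4/(-9 - 8) = 4/(-17) = 4*(-1/17) = -4/17)
-4*(R(1, 2) + k(0, x(-5))) = -4*(1 - 4/17) = -4*13/17 = -52/17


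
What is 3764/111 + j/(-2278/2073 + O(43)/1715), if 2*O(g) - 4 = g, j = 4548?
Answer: -3560480528644/856488099 ≈ -4157.1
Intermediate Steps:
O(g) = 2 + g/2
3764/111 + j/(-2278/2073 + O(43)/1715) = 3764/111 + 4548/(-2278/2073 + (2 + (1/2)*43)/1715) = 3764*(1/111) + 4548/(-2278*1/2073 + (2 + 43/2)*(1/1715)) = 3764/111 + 4548/(-2278/2073 + (47/2)*(1/1715)) = 3764/111 + 4548/(-2278/2073 + 47/3430) = 3764/111 + 4548/(-7716109/7110390) = 3764/111 + 4548*(-7110390/7716109) = 3764/111 - 32338053720/7716109 = -3560480528644/856488099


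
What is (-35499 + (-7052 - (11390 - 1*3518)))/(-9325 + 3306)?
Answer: 50423/6019 ≈ 8.3773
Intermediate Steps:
(-35499 + (-7052 - (11390 - 1*3518)))/(-9325 + 3306) = (-35499 + (-7052 - (11390 - 3518)))/(-6019) = (-35499 + (-7052 - 1*7872))*(-1/6019) = (-35499 + (-7052 - 7872))*(-1/6019) = (-35499 - 14924)*(-1/6019) = -50423*(-1/6019) = 50423/6019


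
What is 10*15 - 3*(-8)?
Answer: 174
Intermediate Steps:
10*15 - 3*(-8) = 150 + 24 = 174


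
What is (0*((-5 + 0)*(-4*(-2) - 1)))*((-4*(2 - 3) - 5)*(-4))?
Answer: 0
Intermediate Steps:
(0*((-5 + 0)*(-4*(-2) - 1)))*((-4*(2 - 3) - 5)*(-4)) = (0*(-5*(8 - 1)))*((-4*(-1) - 5)*(-4)) = (0*(-5*7))*((4 - 5)*(-4)) = (0*(-35))*(-1*(-4)) = 0*4 = 0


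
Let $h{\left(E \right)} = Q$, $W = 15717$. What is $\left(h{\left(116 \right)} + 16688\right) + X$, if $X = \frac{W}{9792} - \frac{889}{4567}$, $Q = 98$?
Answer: $\frac{250244689585}{14906688} \approx 16787.0$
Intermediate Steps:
$h{\left(E \right)} = 98$
$X = \frac{21024817}{14906688}$ ($X = \frac{15717}{9792} - \frac{889}{4567} = 15717 \cdot \frac{1}{9792} - \frac{889}{4567} = \frac{5239}{3264} - \frac{889}{4567} = \frac{21024817}{14906688} \approx 1.4104$)
$\left(h{\left(116 \right)} + 16688\right) + X = \left(98 + 16688\right) + \frac{21024817}{14906688} = 16786 + \frac{21024817}{14906688} = \frac{250244689585}{14906688}$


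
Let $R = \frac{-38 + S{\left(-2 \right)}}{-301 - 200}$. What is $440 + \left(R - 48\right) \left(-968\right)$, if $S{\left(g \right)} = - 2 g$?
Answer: $\frac{23465992}{501} \approx 46838.0$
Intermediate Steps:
$R = \frac{34}{501}$ ($R = \frac{-38 - -4}{-301 - 200} = \frac{-38 + 4}{-501} = \left(-34\right) \left(- \frac{1}{501}\right) = \frac{34}{501} \approx 0.067864$)
$440 + \left(R - 48\right) \left(-968\right) = 440 + \left(\frac{34}{501} - 48\right) \left(-968\right) = 440 - - \frac{23245552}{501} = 440 + \frac{23245552}{501} = \frac{23465992}{501}$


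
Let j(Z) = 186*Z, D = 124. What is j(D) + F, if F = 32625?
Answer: 55689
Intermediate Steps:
j(D) + F = 186*124 + 32625 = 23064 + 32625 = 55689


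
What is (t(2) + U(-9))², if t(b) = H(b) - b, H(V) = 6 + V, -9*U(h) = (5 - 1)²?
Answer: 1444/81 ≈ 17.827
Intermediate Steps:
U(h) = -16/9 (U(h) = -(5 - 1)²/9 = -⅑*4² = -⅑*16 = -16/9)
t(b) = 6 (t(b) = (6 + b) - b = 6)
(t(2) + U(-9))² = (6 - 16/9)² = (38/9)² = 1444/81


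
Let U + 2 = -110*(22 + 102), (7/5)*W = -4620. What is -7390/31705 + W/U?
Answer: 381212/43251961 ≈ 0.0088138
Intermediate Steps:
W = -3300 (W = (5/7)*(-4620) = -3300)
U = -13642 (U = -2 - 110*(22 + 102) = -2 - 110*124 = -2 - 13640 = -13642)
-7390/31705 + W/U = -7390/31705 - 3300/(-13642) = -7390*1/31705 - 3300*(-1/13642) = -1478/6341 + 1650/6821 = 381212/43251961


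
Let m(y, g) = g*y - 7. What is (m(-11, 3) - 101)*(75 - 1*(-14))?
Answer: -12549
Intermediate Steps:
m(y, g) = -7 + g*y
(m(-11, 3) - 101)*(75 - 1*(-14)) = ((-7 + 3*(-11)) - 101)*(75 - 1*(-14)) = ((-7 - 33) - 101)*(75 + 14) = (-40 - 101)*89 = -141*89 = -12549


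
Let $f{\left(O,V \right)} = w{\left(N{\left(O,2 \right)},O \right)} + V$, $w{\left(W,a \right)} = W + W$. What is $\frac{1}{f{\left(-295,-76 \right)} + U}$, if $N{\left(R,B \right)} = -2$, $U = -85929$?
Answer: $- \frac{1}{86009} \approx -1.1627 \cdot 10^{-5}$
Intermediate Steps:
$w{\left(W,a \right)} = 2 W$
$f{\left(O,V \right)} = -4 + V$ ($f{\left(O,V \right)} = 2 \left(-2\right) + V = -4 + V$)
$\frac{1}{f{\left(-295,-76 \right)} + U} = \frac{1}{\left(-4 - 76\right) - 85929} = \frac{1}{-80 - 85929} = \frac{1}{-86009} = - \frac{1}{86009}$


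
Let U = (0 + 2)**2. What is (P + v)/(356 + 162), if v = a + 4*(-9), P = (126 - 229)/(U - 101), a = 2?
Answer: -3195/50246 ≈ -0.063587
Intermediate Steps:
U = 4 (U = 2**2 = 4)
P = 103/97 (P = (126 - 229)/(4 - 101) = -103/(-97) = -103*(-1/97) = 103/97 ≈ 1.0619)
v = -34 (v = 2 + 4*(-9) = 2 - 36 = -34)
(P + v)/(356 + 162) = (103/97 - 34)/(356 + 162) = -3195/97/518 = -3195/97*1/518 = -3195/50246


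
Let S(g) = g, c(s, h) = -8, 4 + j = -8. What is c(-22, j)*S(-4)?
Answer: 32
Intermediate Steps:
j = -12 (j = -4 - 8 = -12)
c(-22, j)*S(-4) = -8*(-4) = 32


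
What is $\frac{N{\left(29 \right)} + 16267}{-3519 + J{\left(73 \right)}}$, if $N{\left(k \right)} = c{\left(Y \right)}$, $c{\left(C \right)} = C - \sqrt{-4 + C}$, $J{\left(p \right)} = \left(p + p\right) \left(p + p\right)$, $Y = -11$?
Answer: $\frac{16256}{17797} - \frac{i \sqrt{15}}{17797} \approx 0.91341 - 0.00021762 i$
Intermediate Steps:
$J{\left(p \right)} = 4 p^{2}$ ($J{\left(p \right)} = 2 p 2 p = 4 p^{2}$)
$N{\left(k \right)} = -11 - i \sqrt{15}$ ($N{\left(k \right)} = -11 - \sqrt{-4 - 11} = -11 - \sqrt{-15} = -11 - i \sqrt{15}$)
$\frac{N{\left(29 \right)} + 16267}{-3519 + J{\left(73 \right)}} = \frac{\left(-11 - i \sqrt{15}\right) + 16267}{-3519 + 4 \cdot 73^{2}} = \frac{16256 - i \sqrt{15}}{-3519 + 4 \cdot 5329} = \frac{16256 - i \sqrt{15}}{-3519 + 21316} = \frac{16256 - i \sqrt{15}}{17797} = \left(16256 - i \sqrt{15}\right) \frac{1}{17797} = \frac{16256}{17797} - \frac{i \sqrt{15}}{17797}$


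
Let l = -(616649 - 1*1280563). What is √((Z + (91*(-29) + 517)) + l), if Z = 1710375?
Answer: √2372167 ≈ 1540.2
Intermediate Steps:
l = 663914 (l = -(616649 - 1280563) = -1*(-663914) = 663914)
√((Z + (91*(-29) + 517)) + l) = √((1710375 + (91*(-29) + 517)) + 663914) = √((1710375 + (-2639 + 517)) + 663914) = √((1710375 - 2122) + 663914) = √(1708253 + 663914) = √2372167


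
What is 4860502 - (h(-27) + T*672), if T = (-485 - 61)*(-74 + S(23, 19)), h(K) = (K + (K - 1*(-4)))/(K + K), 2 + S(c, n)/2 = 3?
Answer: -582043399/27 ≈ -2.1557e+7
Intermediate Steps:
S(c, n) = 2 (S(c, n) = -4 + 2*3 = -4 + 6 = 2)
h(K) = (4 + 2*K)/(2*K) (h(K) = (K + (K + 4))/((2*K)) = (K + (4 + K))*(1/(2*K)) = (4 + 2*K)*(1/(2*K)) = (4 + 2*K)/(2*K))
T = 39312 (T = (-485 - 61)*(-74 + 2) = -546*(-72) = 39312)
4860502 - (h(-27) + T*672) = 4860502 - ((2 - 27)/(-27) + 39312*672) = 4860502 - (-1/27*(-25) + 26417664) = 4860502 - (25/27 + 26417664) = 4860502 - 1*713276953/27 = 4860502 - 713276953/27 = -582043399/27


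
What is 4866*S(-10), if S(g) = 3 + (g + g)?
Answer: -82722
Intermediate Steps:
S(g) = 3 + 2*g
4866*S(-10) = 4866*(3 + 2*(-10)) = 4866*(3 - 20) = 4866*(-17) = -82722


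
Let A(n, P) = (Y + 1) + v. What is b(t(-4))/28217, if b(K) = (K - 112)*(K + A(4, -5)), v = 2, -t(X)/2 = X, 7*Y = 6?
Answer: -8632/197519 ≈ -0.043702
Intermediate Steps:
Y = 6/7 (Y = (⅐)*6 = 6/7 ≈ 0.85714)
t(X) = -2*X
A(n, P) = 27/7 (A(n, P) = (6/7 + 1) + 2 = 13/7 + 2 = 27/7)
b(K) = (-112 + K)*(27/7 + K) (b(K) = (K - 112)*(K + 27/7) = (-112 + K)*(27/7 + K))
b(t(-4))/28217 = (-432 + (-2*(-4))² - (-1514)*(-4)/7)/28217 = (-432 + 8² - 757/7*8)*(1/28217) = (-432 + 64 - 6056/7)*(1/28217) = -8632/7*1/28217 = -8632/197519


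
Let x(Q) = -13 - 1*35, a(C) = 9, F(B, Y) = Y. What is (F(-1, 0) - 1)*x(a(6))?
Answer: 48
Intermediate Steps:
x(Q) = -48 (x(Q) = -13 - 35 = -48)
(F(-1, 0) - 1)*x(a(6)) = (0 - 1)*(-48) = -1*(-48) = 48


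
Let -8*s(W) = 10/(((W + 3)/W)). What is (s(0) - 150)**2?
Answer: 22500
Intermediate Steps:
s(W) = -5*W/(4*(3 + W)) (s(W) = -5/(4*((W + 3)/W)) = -5/(4*((3 + W)/W)) = -5*W/(3 + W)/4 = -5*W/(4*(3 + W)))
(s(0) - 150)**2 = (-5*0/(12 + 4*0) - 150)**2 = (-5*0/(12 + 0) - 150)**2 = (-5*0/12 - 150)**2 = (-5*0*1/12 - 150)**2 = (0 - 150)**2 = (-150)**2 = 22500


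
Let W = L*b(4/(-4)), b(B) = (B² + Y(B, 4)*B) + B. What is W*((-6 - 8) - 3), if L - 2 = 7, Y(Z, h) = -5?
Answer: -765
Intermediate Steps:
L = 9 (L = 2 + 7 = 9)
b(B) = B² - 4*B (b(B) = (B² - 5*B) + B = B² - 4*B)
W = 45 (W = 9*((4/(-4))*(-4 + 4/(-4))) = 9*((4*(-¼))*(-4 + 4*(-¼))) = 9*(-(-4 - 1)) = 9*(-1*(-5)) = 9*5 = 45)
W*((-6 - 8) - 3) = 45*((-6 - 8) - 3) = 45*(-14 - 3) = 45*(-17) = -765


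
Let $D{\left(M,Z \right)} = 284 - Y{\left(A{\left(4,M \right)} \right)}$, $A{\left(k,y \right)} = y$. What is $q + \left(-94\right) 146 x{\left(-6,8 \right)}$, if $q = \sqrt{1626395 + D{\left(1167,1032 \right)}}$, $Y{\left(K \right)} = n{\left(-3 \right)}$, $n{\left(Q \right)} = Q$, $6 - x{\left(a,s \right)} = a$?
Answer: $-164688 + \sqrt{1626682} \approx -1.6341 \cdot 10^{5}$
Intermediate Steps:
$x{\left(a,s \right)} = 6 - a$
$Y{\left(K \right)} = -3$
$D{\left(M,Z \right)} = 287$ ($D{\left(M,Z \right)} = 284 - -3 = 284 + 3 = 287$)
$q = \sqrt{1626682}$ ($q = \sqrt{1626395 + 287} = \sqrt{1626682} \approx 1275.4$)
$q + \left(-94\right) 146 x{\left(-6,8 \right)} = \sqrt{1626682} + \left(-94\right) 146 \left(6 - -6\right) = \sqrt{1626682} - 13724 \left(6 + 6\right) = \sqrt{1626682} - 164688 = -164688 + \sqrt{1626682}$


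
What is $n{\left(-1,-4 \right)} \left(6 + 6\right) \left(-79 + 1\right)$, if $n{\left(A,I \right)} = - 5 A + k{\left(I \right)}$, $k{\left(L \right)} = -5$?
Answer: $0$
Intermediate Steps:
$n{\left(A,I \right)} = -5 - 5 A$ ($n{\left(A,I \right)} = - 5 A - 5 = -5 - 5 A$)
$n{\left(-1,-4 \right)} \left(6 + 6\right) \left(-79 + 1\right) = \left(-5 - -5\right) \left(6 + 6\right) \left(-79 + 1\right) = \left(-5 + 5\right) 12 \left(-78\right) = 0 \cdot 12 \left(-78\right) = 0 \left(-78\right) = 0$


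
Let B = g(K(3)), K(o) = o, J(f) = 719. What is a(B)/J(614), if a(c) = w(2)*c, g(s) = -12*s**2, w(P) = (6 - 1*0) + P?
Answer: -864/719 ≈ -1.2017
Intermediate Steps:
w(P) = 6 + P (w(P) = (6 + 0) + P = 6 + P)
B = -108 (B = -12*3**2 = -12*9 = -108)
a(c) = 8*c (a(c) = (6 + 2)*c = 8*c)
a(B)/J(614) = (8*(-108))/719 = -864*1/719 = -864/719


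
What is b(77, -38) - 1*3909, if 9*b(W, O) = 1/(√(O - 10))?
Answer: -3909 - I*√3/108 ≈ -3909.0 - 0.016037*I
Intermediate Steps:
b(W, O) = 1/(9*√(-10 + O)) (b(W, O) = 1/(9*(√(O - 10))) = 1/(9*(√(-10 + O))) = 1/(9*√(-10 + O)))
b(77, -38) - 1*3909 = 1/(9*√(-10 - 38)) - 1*3909 = 1/(9*√(-48)) - 3909 = (-I*√3/12)/9 - 3909 = -I*√3/108 - 3909 = -3909 - I*√3/108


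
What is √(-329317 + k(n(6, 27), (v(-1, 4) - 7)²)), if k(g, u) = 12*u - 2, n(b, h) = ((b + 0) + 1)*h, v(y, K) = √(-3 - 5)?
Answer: √(-328827 - 336*I*√2) ≈ 0.414 - 573.43*I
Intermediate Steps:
v(y, K) = 2*I*√2 (v(y, K) = √(-8) = 2*I*√2)
n(b, h) = h*(1 + b) (n(b, h) = (b + 1)*h = (1 + b)*h = h*(1 + b))
k(g, u) = -2 + 12*u
√(-329317 + k(n(6, 27), (v(-1, 4) - 7)²)) = √(-329317 + (-2 + 12*(2*I*√2 - 7)²)) = √(-329317 + (-2 + 12*(-7 + 2*I*√2)²)) = √(-329319 + 12*(-7 + 2*I*√2)²)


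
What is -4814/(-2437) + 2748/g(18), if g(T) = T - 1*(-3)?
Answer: 2265990/17059 ≈ 132.83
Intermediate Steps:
g(T) = 3 + T (g(T) = T + 3 = 3 + T)
-4814/(-2437) + 2748/g(18) = -4814/(-2437) + 2748/(3 + 18) = -4814*(-1/2437) + 2748/21 = 4814/2437 + 2748*(1/21) = 4814/2437 + 916/7 = 2265990/17059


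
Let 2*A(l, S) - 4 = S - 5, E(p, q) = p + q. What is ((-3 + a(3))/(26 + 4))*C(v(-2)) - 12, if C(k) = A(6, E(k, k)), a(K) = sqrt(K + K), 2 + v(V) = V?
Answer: -231/20 - 3*sqrt(6)/20 ≈ -11.917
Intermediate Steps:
v(V) = -2 + V
a(K) = sqrt(2)*sqrt(K) (a(K) = sqrt(2*K) = sqrt(2)*sqrt(K))
A(l, S) = -1/2 + S/2 (A(l, S) = 2 + (S - 5)/2 = 2 + (-5 + S)/2 = 2 + (-5/2 + S/2) = -1/2 + S/2)
C(k) = -1/2 + k (C(k) = -1/2 + (k + k)/2 = -1/2 + (2*k)/2 = -1/2 + k)
((-3 + a(3))/(26 + 4))*C(v(-2)) - 12 = ((-3 + sqrt(2)*sqrt(3))/(26 + 4))*(-1/2 + (-2 - 2)) - 12 = ((-3 + sqrt(6))/30)*(-1/2 - 4) - 12 = ((-3 + sqrt(6))*(1/30))*(-9/2) - 12 = (-1/10 + sqrt(6)/30)*(-9/2) - 12 = (9/20 - 3*sqrt(6)/20) - 12 = -231/20 - 3*sqrt(6)/20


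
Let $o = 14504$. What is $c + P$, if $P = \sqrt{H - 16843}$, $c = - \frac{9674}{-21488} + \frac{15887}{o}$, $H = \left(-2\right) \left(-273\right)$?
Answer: $\frac{15052861}{9739436} + i \sqrt{16297} \approx 1.5456 + 127.66 i$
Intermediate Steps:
$H = 546$
$c = \frac{15052861}{9739436}$ ($c = - \frac{9674}{-21488} + \frac{15887}{14504} = \left(-9674\right) \left(- \frac{1}{21488}\right) + 15887 \cdot \frac{1}{14504} = \frac{4837}{10744} + \frac{15887}{14504} = \frac{15052861}{9739436} \approx 1.5456$)
$P = i \sqrt{16297}$ ($P = \sqrt{546 - 16843} = \sqrt{-16297} = i \sqrt{16297} \approx 127.66 i$)
$c + P = \frac{15052861}{9739436} + i \sqrt{16297}$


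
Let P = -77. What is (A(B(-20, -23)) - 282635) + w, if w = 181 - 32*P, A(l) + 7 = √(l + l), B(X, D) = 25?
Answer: -279997 + 5*√2 ≈ -2.7999e+5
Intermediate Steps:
A(l) = -7 + √2*√l (A(l) = -7 + √(l + l) = -7 + √(2*l) = -7 + √2*√l)
w = 2645 (w = 181 - 32*(-77) = 181 + 2464 = 2645)
(A(B(-20, -23)) - 282635) + w = ((-7 + √2*√25) - 282635) + 2645 = ((-7 + √2*5) - 282635) + 2645 = ((-7 + 5*√2) - 282635) + 2645 = (-282642 + 5*√2) + 2645 = -279997 + 5*√2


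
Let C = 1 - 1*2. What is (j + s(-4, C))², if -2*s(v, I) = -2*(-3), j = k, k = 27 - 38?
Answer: 196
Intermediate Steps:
k = -11
j = -11
C = -1 (C = 1 - 2 = -1)
s(v, I) = -3 (s(v, I) = -(-1)*(-3) = -½*6 = -3)
(j + s(-4, C))² = (-11 - 3)² = (-14)² = 196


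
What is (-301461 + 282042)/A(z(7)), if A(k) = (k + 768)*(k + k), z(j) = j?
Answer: -19419/10850 ≈ -1.7898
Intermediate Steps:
A(k) = 2*k*(768 + k) (A(k) = (768 + k)*(2*k) = 2*k*(768 + k))
(-301461 + 282042)/A(z(7)) = (-301461 + 282042)/((2*7*(768 + 7))) = -19419/(2*7*775) = -19419/10850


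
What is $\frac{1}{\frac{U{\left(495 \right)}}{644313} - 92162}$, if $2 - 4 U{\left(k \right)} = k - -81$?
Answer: $- \frac{1288626}{118762349699} \approx -1.085 \cdot 10^{-5}$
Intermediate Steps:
$U{\left(k \right)} = - \frac{79}{4} - \frac{k}{4}$ ($U{\left(k \right)} = \frac{1}{2} - \frac{k - -81}{4} = \frac{1}{2} - \frac{k + 81}{4} = \frac{1}{2} - \frac{81 + k}{4} = \frac{1}{2} - \left(\frac{81}{4} + \frac{k}{4}\right) = - \frac{79}{4} - \frac{k}{4}$)
$\frac{1}{\frac{U{\left(495 \right)}}{644313} - 92162} = \frac{1}{\frac{- \frac{79}{4} - \frac{495}{4}}{644313} - 92162} = \frac{1}{\left(- \frac{79}{4} - \frac{495}{4}\right) \frac{1}{644313} - 92162} = \frac{1}{\left(- \frac{287}{2}\right) \frac{1}{644313} - 92162} = \frac{1}{- \frac{287}{1288626} - 92162} = \frac{1}{- \frac{118762349699}{1288626}} = - \frac{1288626}{118762349699}$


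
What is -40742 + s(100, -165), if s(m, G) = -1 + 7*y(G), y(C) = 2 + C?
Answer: -41884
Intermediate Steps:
s(m, G) = 13 + 7*G (s(m, G) = -1 + 7*(2 + G) = -1 + (14 + 7*G) = 13 + 7*G)
-40742 + s(100, -165) = -40742 + (13 + 7*(-165)) = -40742 + (13 - 1155) = -40742 - 1142 = -41884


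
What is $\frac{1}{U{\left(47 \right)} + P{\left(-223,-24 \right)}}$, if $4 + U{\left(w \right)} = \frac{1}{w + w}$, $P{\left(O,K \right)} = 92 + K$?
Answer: $\frac{94}{6017} \approx 0.015622$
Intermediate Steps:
$U{\left(w \right)} = -4 + \frac{1}{2 w}$ ($U{\left(w \right)} = -4 + \frac{1}{w + w} = -4 + \frac{1}{2 w}$)
$\frac{1}{U{\left(47 \right)} + P{\left(-223,-24 \right)}} = \frac{1}{\left(-4 + \frac{1}{2 \cdot 47}\right) + \left(92 - 24\right)} = \frac{1}{\left(-4 + \frac{1}{2} \cdot \frac{1}{47}\right) + 68} = \frac{1}{\left(-4 + \frac{1}{94}\right) + 68} = \frac{1}{- \frac{375}{94} + 68} = \frac{1}{\frac{6017}{94}} = \frac{94}{6017}$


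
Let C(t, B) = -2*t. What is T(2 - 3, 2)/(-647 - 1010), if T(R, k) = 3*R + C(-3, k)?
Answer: -3/1657 ≈ -0.0018105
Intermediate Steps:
T(R, k) = 6 + 3*R (T(R, k) = 3*R - 2*(-3) = 3*R + 6 = 6 + 3*R)
T(2 - 3, 2)/(-647 - 1010) = (6 + 3*(2 - 3))/(-647 - 1010) = (6 + 3*(-1))/(-1657) = -(6 - 3)/1657 = -1/1657*3 = -3/1657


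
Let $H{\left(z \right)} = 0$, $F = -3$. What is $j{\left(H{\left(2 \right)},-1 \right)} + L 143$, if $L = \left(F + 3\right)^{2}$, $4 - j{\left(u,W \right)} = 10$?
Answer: $-6$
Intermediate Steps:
$j{\left(u,W \right)} = -6$ ($j{\left(u,W \right)} = 4 - 10 = -6$)
$L = 0$ ($L = \left(-3 + 3\right)^{2} = 0^{2} = 0$)
$j{\left(H{\left(2 \right)},-1 \right)} + L 143 = -6 + 0 \cdot 143 = -6 + 0 = -6$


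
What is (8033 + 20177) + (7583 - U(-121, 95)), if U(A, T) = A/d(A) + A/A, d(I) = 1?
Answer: 35913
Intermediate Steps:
U(A, T) = 1 + A (U(A, T) = A/1 + A/A = A*1 + 1 = A + 1 = 1 + A)
(8033 + 20177) + (7583 - U(-121, 95)) = (8033 + 20177) + (7583 - (1 - 121)) = 28210 + (7583 - 1*(-120)) = 28210 + (7583 + 120) = 28210 + 7703 = 35913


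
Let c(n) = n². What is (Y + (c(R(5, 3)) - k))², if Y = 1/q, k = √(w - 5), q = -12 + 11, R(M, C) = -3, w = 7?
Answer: (8 - √2)² ≈ 43.373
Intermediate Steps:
q = -1
k = √2 (k = √(7 - 5) = √2 ≈ 1.4142)
Y = -1 (Y = 1/(-1) = -1)
(Y + (c(R(5, 3)) - k))² = (-1 + ((-3)² - √2))² = (-1 + (9 - √2))² = (8 - √2)²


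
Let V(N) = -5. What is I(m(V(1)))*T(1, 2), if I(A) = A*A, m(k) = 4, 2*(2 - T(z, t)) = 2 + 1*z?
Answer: 8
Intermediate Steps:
T(z, t) = 1 - z/2 (T(z, t) = 2 - (2 + 1*z)/2 = 2 - (2 + z)/2 = 2 + (-1 - z/2) = 1 - z/2)
I(A) = A**2
I(m(V(1)))*T(1, 2) = 4**2*(1 - 1/2*1) = 16*(1 - 1/2) = 16*(1/2) = 8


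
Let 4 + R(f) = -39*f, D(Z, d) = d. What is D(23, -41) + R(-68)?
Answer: 2607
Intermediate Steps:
R(f) = -4 - 39*f
D(23, -41) + R(-68) = -41 + (-4 - 39*(-68)) = -41 + (-4 + 2652) = -41 + 2648 = 2607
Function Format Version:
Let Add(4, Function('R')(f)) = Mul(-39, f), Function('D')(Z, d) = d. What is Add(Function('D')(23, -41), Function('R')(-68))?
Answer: 2607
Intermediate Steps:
Function('R')(f) = Add(-4, Mul(-39, f))
Add(Function('D')(23, -41), Function('R')(-68)) = Add(-41, Add(-4, Mul(-39, -68))) = Add(-41, Add(-4, 2652)) = Add(-41, 2648) = 2607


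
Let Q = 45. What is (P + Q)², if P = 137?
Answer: 33124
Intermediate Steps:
(P + Q)² = (137 + 45)² = 182² = 33124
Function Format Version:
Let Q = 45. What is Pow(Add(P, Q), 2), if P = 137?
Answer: 33124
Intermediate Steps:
Pow(Add(P, Q), 2) = Pow(Add(137, 45), 2) = Pow(182, 2) = 33124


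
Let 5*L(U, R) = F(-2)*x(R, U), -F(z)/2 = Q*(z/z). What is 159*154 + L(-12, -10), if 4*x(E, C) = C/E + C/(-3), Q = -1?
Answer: 612163/25 ≈ 24487.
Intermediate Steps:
x(E, C) = -C/12 + C/(4*E) (x(E, C) = (C/E + C/(-3))/4 = (C/E + C*(-1/3))/4 = (C/E - C/3)/4 = (-C/3 + C/E)/4 = -C/12 + C/(4*E))
F(z) = 2 (F(z) = -(-2)*z/z = -(-2) = -2*(-1) = 2)
L(U, R) = U*(3 - R)/(30*R) (L(U, R) = (2*(U*(3 - R)/(12*R)))/5 = (U*(3 - R)/(6*R))/5 = U*(3 - R)/(30*R))
159*154 + L(-12, -10) = 159*154 + (1/30)*(-12)*(3 - 1*(-10))/(-10) = 24486 + (1/30)*(-12)*(-1/10)*(3 + 10) = 24486 + (1/30)*(-12)*(-1/10)*13 = 24486 + 13/25 = 612163/25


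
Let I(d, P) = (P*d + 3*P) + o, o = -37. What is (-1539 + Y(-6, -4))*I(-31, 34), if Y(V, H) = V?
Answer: 1528005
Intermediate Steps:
I(d, P) = -37 + 3*P + P*d (I(d, P) = (P*d + 3*P) - 37 = (3*P + P*d) - 37 = -37 + 3*P + P*d)
(-1539 + Y(-6, -4))*I(-31, 34) = (-1539 - 6)*(-37 + 3*34 + 34*(-31)) = -1545*(-37 + 102 - 1054) = -1545*(-989) = 1528005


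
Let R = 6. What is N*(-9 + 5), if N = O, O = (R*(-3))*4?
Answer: 288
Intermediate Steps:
O = -72 (O = (6*(-3))*4 = -18*4 = -72)
N = -72
N*(-9 + 5) = -72*(-9 + 5) = -72*(-4) = 288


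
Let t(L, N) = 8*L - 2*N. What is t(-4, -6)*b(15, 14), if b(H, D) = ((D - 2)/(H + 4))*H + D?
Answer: -8920/19 ≈ -469.47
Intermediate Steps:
b(H, D) = D + H*(-2 + D)/(4 + H) (b(H, D) = ((-2 + D)/(4 + H))*H + D = H*(-2 + D)/(4 + H) + D = D + H*(-2 + D)/(4 + H))
t(L, N) = -2*N + 8*L
t(-4, -6)*b(15, 14) = (-2*(-6) + 8*(-4))*(2*(-1*15 + 2*14 + 14*15)/(4 + 15)) = (12 - 32)*(2*(-15 + 28 + 210)/19) = -40*223/19 = -20*446/19 = -8920/19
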